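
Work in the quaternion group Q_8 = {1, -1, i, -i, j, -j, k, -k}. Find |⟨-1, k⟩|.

|⟨-1⟩| = 2 and |⟨k⟩| = 4, so |H| is a multiple of lcm(2, 4) = 4 and divides |G| = 8.
Closing under the operation: H = {1, -1, k, -k}, so |H| = 4.

4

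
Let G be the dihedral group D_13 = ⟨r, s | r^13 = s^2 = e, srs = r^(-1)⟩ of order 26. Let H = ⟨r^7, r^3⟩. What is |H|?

13

|⟨r^7⟩| = 13 and |⟨r^3⟩| = 13, so |H| is a multiple of lcm(13, 13) = 13 and divides |G| = 26.
Closing under the operation: H = {e, r, r^2, r^3, r^4, r^5, r^6, r^7, r^8, r^9, r^10, r^11, r^12}, so |H| = 13.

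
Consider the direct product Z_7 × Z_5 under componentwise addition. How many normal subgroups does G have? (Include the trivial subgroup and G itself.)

G is abelian, so every subgroup is normal.
G has 4 subgroups in total, hence 4 normal subgroups.

4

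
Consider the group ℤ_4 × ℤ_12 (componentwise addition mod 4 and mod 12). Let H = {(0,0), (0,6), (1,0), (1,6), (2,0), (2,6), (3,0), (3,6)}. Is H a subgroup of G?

|H| = 8 divides |G| = 48, consistent with Lagrange.
H contains the identity, every element's inverse is in H, and H is closed under +: it is a subgroup.

Yes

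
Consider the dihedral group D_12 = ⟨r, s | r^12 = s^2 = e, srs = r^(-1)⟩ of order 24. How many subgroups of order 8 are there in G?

3

|G| = 24 and 8 | 24, so subgroups of order 8 are possible by Lagrange.
The subgroups of order 8 are: {e, r^3, r^6, r^9, rs, r^4s, r^7s, r^10s}; {e, r^3, r^6, r^9, r^2s, r^5s, r^8s, r^11s}; {e, r^3, r^6, r^9, s, r^3s, r^6s, r^9s}.
So G has 3 subgroups of order 8.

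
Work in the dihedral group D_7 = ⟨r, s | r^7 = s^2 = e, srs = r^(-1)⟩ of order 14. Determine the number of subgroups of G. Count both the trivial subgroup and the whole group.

|G| = 14, so by Lagrange every subgroup order divides 14. Divisors: 1, 2, 7, 14.
Subgroups by order — order 1: 1; order 2: 7; order 7: 1; order 14: 1.
Total: 1 + 7 + 1 + 1 = 10.

10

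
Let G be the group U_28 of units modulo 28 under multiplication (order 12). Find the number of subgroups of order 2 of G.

|G| = 12 and 2 | 12, so subgroups of order 2 are possible by Lagrange.
The subgroups of order 2 are: {1, 13}; {1, 15}; {1, 27}.
So G has 3 subgroups of order 2.

3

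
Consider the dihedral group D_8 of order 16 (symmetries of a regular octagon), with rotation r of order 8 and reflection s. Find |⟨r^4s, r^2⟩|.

8

|⟨r^4s⟩| = 2 and |⟨r^2⟩| = 4, so |H| is a multiple of lcm(2, 4) = 4 and divides |G| = 16.
Closing under the operation: H = {e, r^2, r^4, r^6, s, r^2s, r^4s, r^6s}, so |H| = 8.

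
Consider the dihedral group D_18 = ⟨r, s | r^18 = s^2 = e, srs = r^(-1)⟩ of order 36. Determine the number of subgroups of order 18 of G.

3

|G| = 36 and 18 | 36, so subgroups of order 18 are possible by Lagrange.
The subgroups of order 18 are: {e, r, r^2, r^3, r^4, r^5, r^6, r^7, r^8, r^9, r^10, r^11, r^12, r^13, r^14, r^15, r^16, r^17}; {e, r^2, r^4, r^6, r^8, r^10, r^12, r^14, r^16, s, r^2s, r^4s, r^6s, r^8s, r^10s, r^12s, r^14s, r^16s}; {e, r^2, r^4, r^6, r^8, r^10, r^12, r^14, r^16, rs, r^3s, r^5s, r^7s, r^9s, r^11s, r^13s, r^15s, r^17s}.
So G has 3 subgroups of order 18.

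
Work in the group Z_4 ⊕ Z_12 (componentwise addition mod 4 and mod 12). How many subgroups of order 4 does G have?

7

|G| = 48 and 4 | 48, so subgroups of order 4 are possible by Lagrange.
The subgroups of order 4 are: {(0,0), (0,3), (0,6), (0,9)}; {(0,0), (0,6), (2,0), (2,6)}; {(0,0), (0,6), (2,3), (2,9)}; {(0,0), (1,0), (2,0), (3,0)}; … (7 in all).
So G has 7 subgroups of order 4.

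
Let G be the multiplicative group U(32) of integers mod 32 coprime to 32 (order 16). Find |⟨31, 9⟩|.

|⟨31⟩| = 2 and |⟨9⟩| = 4, so |H| is a multiple of lcm(2, 4) = 4 and divides |G| = 16.
Closing under the operation: H = {1, 7, 9, 15, 17, 23, 25, 31}, so |H| = 8.

8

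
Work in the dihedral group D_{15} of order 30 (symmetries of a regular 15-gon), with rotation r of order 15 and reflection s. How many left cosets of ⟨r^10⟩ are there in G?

|⟨r^10⟩| = 3 and |G| = 30.
By Lagrange, [G : H] = |G|/|H| = 30/3 = 10.

10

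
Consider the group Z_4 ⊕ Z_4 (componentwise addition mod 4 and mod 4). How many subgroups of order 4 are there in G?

|G| = 16 and 4 | 16, so subgroups of order 4 are possible by Lagrange.
The subgroups of order 4 are: {(0,0), (0,1), (0,2), (0,3)}; {(0,0), (0,2), (2,0), (2,2)}; {(0,0), (0,2), (2,1), (2,3)}; {(0,0), (1,0), (2,0), (3,0)}; … (7 in all).
So G has 7 subgroups of order 4.

7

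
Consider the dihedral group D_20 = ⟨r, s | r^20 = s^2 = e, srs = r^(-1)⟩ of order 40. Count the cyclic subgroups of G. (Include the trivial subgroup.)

26

A cyclic subgroup of order d is generated by each of its φ(d) elements of order d, so the cyclic subgroups of order d number (#elements of order d)/φ(d).
Cyclic subgroups by order — order 1: 1; order 2: 21; order 4: 1; order 5: 1; order 10: 1; order 20: 1.
Total: 26.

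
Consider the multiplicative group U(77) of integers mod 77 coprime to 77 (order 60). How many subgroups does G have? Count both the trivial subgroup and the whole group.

20

|G| = 60, so by Lagrange every subgroup order divides 60. Divisors: 1, 2, 3, 4, 5, 6, 10, 12, 15, 20, 30, 60.
Subgroups by order — order 1: 1; order 2: 3; order 3: 1; order 4: 1; order 5: 1; order 6: 3; order 10: 3; order 12: 1; order 15: 1; order 20: 1; order 30: 3; order 60: 1.
Total: 1 + 3 + 1 + 1 + 1 + 3 + 3 + 1 + 1 + 1 + 3 + 1 = 20.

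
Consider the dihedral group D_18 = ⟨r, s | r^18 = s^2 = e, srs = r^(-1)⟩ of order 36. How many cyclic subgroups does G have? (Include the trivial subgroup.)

Group the elements of G by the cyclic subgroup they generate; each cyclic subgroup of order d accounts for φ(d) elements.
Cyclic subgroups by order — order 1: 1; order 2: 19; order 3: 1; order 6: 1; order 9: 1; order 18: 1.
Total: 24.

24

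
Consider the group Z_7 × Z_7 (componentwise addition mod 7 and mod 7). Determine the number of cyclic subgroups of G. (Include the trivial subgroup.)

Group the elements of G by the cyclic subgroup they generate; each cyclic subgroup of order d accounts for φ(d) elements.
Cyclic subgroups by order — order 1: 1; order 7: 8.
Total: 9.

9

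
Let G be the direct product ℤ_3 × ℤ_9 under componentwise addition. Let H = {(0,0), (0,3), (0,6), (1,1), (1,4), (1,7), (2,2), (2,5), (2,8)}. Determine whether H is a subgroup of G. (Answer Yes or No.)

Yes

|H| = 9 divides |G| = 27, consistent with Lagrange.
H contains the identity, every element's inverse is in H, and H is closed under +: it is a subgroup.
In fact H = ⟨(1,1)⟩.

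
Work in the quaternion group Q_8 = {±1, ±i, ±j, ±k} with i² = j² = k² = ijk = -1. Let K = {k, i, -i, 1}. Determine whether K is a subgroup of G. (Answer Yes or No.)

k ∈ K but its inverse -k ∉ K, so K is not a subgroup.

No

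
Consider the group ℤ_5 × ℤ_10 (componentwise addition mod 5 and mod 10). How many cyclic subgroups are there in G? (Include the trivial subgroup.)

14

Each element a generates a cyclic subgroup ⟨a⟩; distinct elements may generate the same one (a cyclic group of order d has φ(d) generators).
Cyclic subgroups by order — order 1: 1; order 2: 1; order 5: 6; order 10: 6.
Total: 14.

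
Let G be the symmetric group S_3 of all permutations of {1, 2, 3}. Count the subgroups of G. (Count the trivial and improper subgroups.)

|G| = 6, so by Lagrange every subgroup order divides 6. Divisors: 1, 2, 3, 6.
Subgroups by order — order 1: 1; order 2: 3; order 3: 1; order 6: 1.
Total: 1 + 3 + 1 + 1 = 6.

6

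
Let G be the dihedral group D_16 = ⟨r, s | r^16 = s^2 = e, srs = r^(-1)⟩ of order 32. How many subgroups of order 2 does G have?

|G| = 32 and 2 | 32, so subgroups of order 2 are possible by Lagrange.
The subgroups of order 2 are: {e, r^10s}; {e, r^11s}; {e, r^12s}; {e, r^13s}; … (17 in all).
So G has 17 subgroups of order 2.

17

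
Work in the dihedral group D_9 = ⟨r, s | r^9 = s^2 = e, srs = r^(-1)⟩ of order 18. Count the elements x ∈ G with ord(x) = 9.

The elements of order 9 are: r, r^2, r^4, r^5, r^7, r^8.
That's 6.

6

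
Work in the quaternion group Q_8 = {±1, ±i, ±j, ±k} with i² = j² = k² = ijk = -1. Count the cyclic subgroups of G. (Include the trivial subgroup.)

A cyclic subgroup of order d is generated by each of its φ(d) elements of order d, so the cyclic subgroups of order d number (#elements of order d)/φ(d).
Cyclic subgroups by order — order 1: 1; order 2: 1; order 4: 3.
Total: 5.

5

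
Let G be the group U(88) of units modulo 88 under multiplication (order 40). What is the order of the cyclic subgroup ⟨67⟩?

2

Compute successive powers of 67 mod 88: 67, 1; 67^2 ≡ 1 (mod 88).
So |⟨67⟩| = 2.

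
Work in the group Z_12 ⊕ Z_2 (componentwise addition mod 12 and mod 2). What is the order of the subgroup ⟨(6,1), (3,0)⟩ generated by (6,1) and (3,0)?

8

|⟨(6,1)⟩| = 2 and |⟨(3,0)⟩| = 4, so |H| is a multiple of lcm(2, 4) = 4 and divides |G| = 24.
Closing under the operation: H = {(0,0), (0,1), (3,0), (3,1), (6,0), (6,1), (9,0), (9,1)}, so |H| = 8.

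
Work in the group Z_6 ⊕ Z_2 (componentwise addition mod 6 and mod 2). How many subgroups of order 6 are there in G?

|G| = 12 and 6 | 12, so subgroups of order 6 are possible by Lagrange.
The subgroups of order 6 are: {(0,0), (0,1), (2,0), (2,1), (4,0), (4,1)}; {(0,0), (1,0), (2,0), (3,0), (4,0), (5,0)}; {(0,0), (1,1), (2,0), (3,1), (4,0), (5,1)}.
So G has 3 subgroups of order 6.

3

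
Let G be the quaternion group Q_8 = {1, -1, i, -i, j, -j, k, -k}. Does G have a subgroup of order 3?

3 does not divide |G| = 8, so by Lagrange no subgroup of order 3 exists.

No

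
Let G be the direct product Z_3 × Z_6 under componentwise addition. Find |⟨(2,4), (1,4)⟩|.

9

|⟨(2,4)⟩| = 3 and |⟨(1,4)⟩| = 3, so |H| is a multiple of lcm(3, 3) = 3 and divides |G| = 18.
Closing under the operation: H = {(0,0), (0,2), (0,4), (1,0), (1,2), (1,4), (2,0), (2,2), (2,4)}, so |H| = 9.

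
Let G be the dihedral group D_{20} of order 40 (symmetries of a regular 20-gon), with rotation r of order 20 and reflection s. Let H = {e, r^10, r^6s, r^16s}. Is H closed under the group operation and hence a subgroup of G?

Yes

|H| = 4 divides |G| = 40, consistent with Lagrange.
H contains the identity, every element's inverse is in H, and H is closed under ·: it is a subgroup.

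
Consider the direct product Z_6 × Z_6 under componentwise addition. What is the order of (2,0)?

3

The order of (2,0) in Z_6 × Z_6 is lcm(ord(2) in Z_6, ord(0) in Z_6).
ord(2) = 3 and ord(0) = 1, so |⟨(2,0)⟩| = lcm(3, 1) = 3.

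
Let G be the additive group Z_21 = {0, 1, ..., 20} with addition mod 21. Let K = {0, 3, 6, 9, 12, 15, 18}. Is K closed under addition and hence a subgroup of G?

|K| = 7 divides |G| = 21, consistent with Lagrange.
K contains the identity, every element's inverse is in K, and K is closed under +: it is a subgroup.
In fact K = ⟨18⟩.

Yes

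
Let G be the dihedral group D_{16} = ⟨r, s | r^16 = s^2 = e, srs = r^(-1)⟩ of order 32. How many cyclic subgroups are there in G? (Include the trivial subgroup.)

21

Group the elements of G by the cyclic subgroup they generate; each cyclic subgroup of order d accounts for φ(d) elements.
Cyclic subgroups by order — order 1: 1; order 2: 17; order 4: 1; order 8: 1; order 16: 1.
Total: 21.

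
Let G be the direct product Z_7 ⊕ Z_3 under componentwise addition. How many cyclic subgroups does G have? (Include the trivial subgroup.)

A cyclic subgroup of order d is generated by each of its φ(d) elements of order d, so the cyclic subgroups of order d number (#elements of order d)/φ(d).
Cyclic subgroups by order — order 1: 1; order 3: 1; order 7: 1; order 21: 1.
Total: 4.

4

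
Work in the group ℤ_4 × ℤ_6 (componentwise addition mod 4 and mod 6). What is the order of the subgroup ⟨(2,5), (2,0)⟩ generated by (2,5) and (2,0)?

12

|⟨(2,5)⟩| = 6 and |⟨(2,0)⟩| = 2, so |H| is a multiple of lcm(6, 2) = 6 and divides |G| = 24.
Closing under the operation: H = {(0,0), (0,1), (0,2), (0,3), (0,4), (0,5), (2,0), (2,1), (2,2), (2,3), (2,4), (2,5)}, so |H| = 12.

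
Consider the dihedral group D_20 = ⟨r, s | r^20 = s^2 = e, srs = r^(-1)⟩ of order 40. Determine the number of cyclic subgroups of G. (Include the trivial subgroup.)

26

A cyclic subgroup of order d is generated by each of its φ(d) elements of order d, so the cyclic subgroups of order d number (#elements of order d)/φ(d).
Cyclic subgroups by order — order 1: 1; order 2: 21; order 4: 1; order 5: 1; order 10: 1; order 20: 1.
Total: 26.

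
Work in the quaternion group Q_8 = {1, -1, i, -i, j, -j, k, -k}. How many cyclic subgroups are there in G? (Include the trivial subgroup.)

5

Group the elements of G by the cyclic subgroup they generate; each cyclic subgroup of order d accounts for φ(d) elements.
Cyclic subgroups by order — order 1: 1; order 2: 1; order 4: 3.
Total: 5.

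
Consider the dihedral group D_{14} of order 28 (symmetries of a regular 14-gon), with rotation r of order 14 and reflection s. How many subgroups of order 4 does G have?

|G| = 28 and 4 | 28, so subgroups of order 4 are possible by Lagrange.
The subgroups of order 4 are: {e, r^7, r^3s, r^10s}; {e, r^7, r^4s, r^11s}; {e, r^7, r^5s, r^12s}; {e, r^7, r^6s, r^13s}; … (7 in all).
So G has 7 subgroups of order 4.

7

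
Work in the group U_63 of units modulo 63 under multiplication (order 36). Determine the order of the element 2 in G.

6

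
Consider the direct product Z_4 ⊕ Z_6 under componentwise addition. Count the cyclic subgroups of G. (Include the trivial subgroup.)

Each element a generates a cyclic subgroup ⟨a⟩; distinct elements may generate the same one (a cyclic group of order d has φ(d) generators).
Cyclic subgroups by order — order 1: 1; order 2: 3; order 3: 1; order 4: 2; order 6: 3; order 12: 2.
Total: 12.

12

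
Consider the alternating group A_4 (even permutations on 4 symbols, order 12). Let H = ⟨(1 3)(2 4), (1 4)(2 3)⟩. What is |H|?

4

|⟨(1 3)(2 4)⟩| = 2 and |⟨(1 4)(2 3)⟩| = 2, so |H| is a multiple of lcm(2, 2) = 2 and divides |G| = 12.
Closing under the operation: H = {e, (1 2)(3 4), (1 3)(2 4), (1 4)(2 3)}, so |H| = 4.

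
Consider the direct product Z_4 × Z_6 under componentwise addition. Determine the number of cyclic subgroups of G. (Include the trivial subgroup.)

Group the elements of G by the cyclic subgroup they generate; each cyclic subgroup of order d accounts for φ(d) elements.
Cyclic subgroups by order — order 1: 1; order 2: 3; order 3: 1; order 4: 2; order 6: 3; order 12: 2.
Total: 12.

12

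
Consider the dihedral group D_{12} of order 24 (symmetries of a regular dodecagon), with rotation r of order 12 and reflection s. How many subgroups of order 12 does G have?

3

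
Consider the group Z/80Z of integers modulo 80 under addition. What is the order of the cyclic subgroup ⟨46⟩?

In Z/80Z, the order of an element a is n/gcd(a, n).
gcd(46, 80) = 2, so |⟨46⟩| = 80/2 = 40.

40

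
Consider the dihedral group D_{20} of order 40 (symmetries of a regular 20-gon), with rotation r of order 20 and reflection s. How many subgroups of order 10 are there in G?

5

|G| = 40 and 10 | 40, so subgroups of order 10 are possible by Lagrange.
The subgroups of order 10 are: {e, r^2, r^4, r^6, r^8, r^10, r^12, r^14, r^16, r^18}; {e, r^4, r^8, r^12, r^16, r^2s, r^6s, r^10s, r^14s, r^18s}; {e, r^4, r^8, r^12, r^16, r^3s, r^7s, r^11s, r^15s, r^19s}; {e, r^4, r^8, r^12, r^16, s, r^4s, r^8s, r^12s, r^16s}; … (5 in all).
So G has 5 subgroups of order 10.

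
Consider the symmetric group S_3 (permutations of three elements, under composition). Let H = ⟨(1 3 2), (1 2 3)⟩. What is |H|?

|⟨(1 3 2)⟩| = 3 and |⟨(1 2 3)⟩| = 3, so |H| is a multiple of lcm(3, 3) = 3 and divides |G| = 6.
Closing under the operation: H = {e, (1 2 3), (1 3 2)}, so |H| = 3.

3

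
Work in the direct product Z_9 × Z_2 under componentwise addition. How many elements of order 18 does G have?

6

An element (a,b) has order lcm(ord(a), ord(b)); count pairs with lcm equal to 18.
Enumerating gives 6 such elements.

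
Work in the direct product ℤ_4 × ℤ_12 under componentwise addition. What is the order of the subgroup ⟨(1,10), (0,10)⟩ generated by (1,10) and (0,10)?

|⟨(1,10)⟩| = 12 and |⟨(0,10)⟩| = 6, so |H| is a multiple of lcm(12, 6) = 12 and divides |G| = 48.
Closing under the operation: H = {(0,0), (0,2), (0,4), (0,6), (0,8), (0,10), (1,0), (1,2), (1,4), (1,6), (1,8), (1,10), (2,0), (2,2), (2,4), (2,6), (2,8), (2,10), (3,0), (3,2), (3,4), (3,6), (3,8), (3,10)}, so |H| = 24.

24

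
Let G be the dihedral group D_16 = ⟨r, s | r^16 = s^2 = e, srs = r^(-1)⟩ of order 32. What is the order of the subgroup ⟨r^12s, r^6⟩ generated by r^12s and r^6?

16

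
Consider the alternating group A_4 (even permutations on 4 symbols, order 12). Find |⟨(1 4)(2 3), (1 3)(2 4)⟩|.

4

|⟨(1 4)(2 3)⟩| = 2 and |⟨(1 3)(2 4)⟩| = 2, so |H| is a multiple of lcm(2, 2) = 2 and divides |G| = 12.
Closing under the operation: H = {e, (1 2)(3 4), (1 3)(2 4), (1 4)(2 3)}, so |H| = 4.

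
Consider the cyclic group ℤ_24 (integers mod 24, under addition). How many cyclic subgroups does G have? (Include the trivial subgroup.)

8

A cyclic subgroup of order d is generated by each of its φ(d) elements of order d, so the cyclic subgroups of order d number (#elements of order d)/φ(d).
Cyclic subgroups by order — order 1: 1; order 2: 1; order 3: 1; order 4: 1; order 6: 1; order 8: 1; order 12: 1; order 24: 1.
Total: 8.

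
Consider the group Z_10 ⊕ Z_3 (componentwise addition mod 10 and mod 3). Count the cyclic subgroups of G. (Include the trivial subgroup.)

8

Each element a generates a cyclic subgroup ⟨a⟩; distinct elements may generate the same one (a cyclic group of order d has φ(d) generators).
Cyclic subgroups by order — order 1: 1; order 2: 1; order 3: 1; order 5: 1; order 6: 1; order 10: 1; order 15: 1; order 30: 1.
Total: 8.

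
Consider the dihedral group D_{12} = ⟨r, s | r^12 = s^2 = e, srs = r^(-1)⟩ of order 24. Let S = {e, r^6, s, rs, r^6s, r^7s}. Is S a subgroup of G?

No

Closure fails: s · r^7s = r^5 ∉ S. So S is not a subgroup.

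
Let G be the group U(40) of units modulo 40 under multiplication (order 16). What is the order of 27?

4

Compute successive powers of 27 mod 40: 27, 9, 3, 1; 27^4 ≡ 1 (mod 40).
So |⟨27⟩| = 4.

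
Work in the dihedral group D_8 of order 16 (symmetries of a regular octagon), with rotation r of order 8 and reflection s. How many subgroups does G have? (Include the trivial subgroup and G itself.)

|G| = 16, so by Lagrange every subgroup order divides 16. Divisors: 1, 2, 4, 8, 16.
Subgroups by order — order 1: 1; order 2: 9; order 4: 5; order 8: 3; order 16: 1.
Total: 1 + 9 + 5 + 3 + 1 = 19.

19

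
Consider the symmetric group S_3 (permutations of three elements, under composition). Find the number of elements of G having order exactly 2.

3

The elements of order 2 are: (2 3), (1 2), (1 3).
That's 3.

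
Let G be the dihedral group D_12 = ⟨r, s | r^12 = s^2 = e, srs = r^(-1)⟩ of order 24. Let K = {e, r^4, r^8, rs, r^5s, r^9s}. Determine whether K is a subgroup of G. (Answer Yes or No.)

|K| = 6 divides |G| = 24, consistent with Lagrange.
K contains the identity, every element's inverse is in K, and K is closed under ·: it is a subgroup.

Yes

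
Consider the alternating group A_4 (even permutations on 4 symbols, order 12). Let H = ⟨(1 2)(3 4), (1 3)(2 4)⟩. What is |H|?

|⟨(1 2)(3 4)⟩| = 2 and |⟨(1 3)(2 4)⟩| = 2, so |H| is a multiple of lcm(2, 2) = 2 and divides |G| = 12.
Closing under the operation: H = {e, (1 2)(3 4), (1 3)(2 4), (1 4)(2 3)}, so |H| = 4.

4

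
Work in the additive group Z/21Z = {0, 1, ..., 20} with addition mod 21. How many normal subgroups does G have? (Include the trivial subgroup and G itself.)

G is abelian, so every subgroup is normal.
G has 4 subgroups in total, hence 4 normal subgroups.

4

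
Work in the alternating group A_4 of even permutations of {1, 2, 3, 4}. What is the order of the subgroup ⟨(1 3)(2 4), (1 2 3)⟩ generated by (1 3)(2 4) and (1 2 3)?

|⟨(1 3)(2 4)⟩| = 2 and |⟨(1 2 3)⟩| = 3, so |H| is a multiple of lcm(2, 3) = 6 and divides |G| = 12.
Closing {(1 3)(2 4), (1 2 3)} under the group operation gives all of G, so |H| = 12.

12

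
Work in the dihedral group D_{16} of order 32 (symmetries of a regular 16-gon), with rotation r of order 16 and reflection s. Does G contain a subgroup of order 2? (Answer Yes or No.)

2 | 32. A subgroup of order 2 is {e, r^10s}.

Yes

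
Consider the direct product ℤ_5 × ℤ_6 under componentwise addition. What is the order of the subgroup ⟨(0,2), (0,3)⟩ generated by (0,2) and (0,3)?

6

|⟨(0,2)⟩| = 3 and |⟨(0,3)⟩| = 2, so |H| is a multiple of lcm(3, 2) = 6 and divides |G| = 30.
Closing under the operation: H = {(0,0), (0,1), (0,2), (0,3), (0,4), (0,5)}, so |H| = 6.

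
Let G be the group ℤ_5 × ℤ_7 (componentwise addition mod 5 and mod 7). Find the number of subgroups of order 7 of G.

|G| = 35 and 7 | 35, so subgroups of order 7 are possible by Lagrange.
The subgroups of order 7 are: {(0,0), (0,1), (0,2), (0,3), (0,4), (0,5), (0,6)}.
So G has 1 subgroup of order 7.

1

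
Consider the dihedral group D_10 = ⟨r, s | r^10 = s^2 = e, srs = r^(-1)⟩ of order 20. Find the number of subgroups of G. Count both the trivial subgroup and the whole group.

22

|G| = 20, so by Lagrange every subgroup order divides 20. Divisors: 1, 2, 4, 5, 10, 20.
Subgroups by order — order 1: 1; order 2: 11; order 4: 5; order 5: 1; order 10: 3; order 20: 1.
Total: 1 + 11 + 5 + 1 + 3 + 1 = 22.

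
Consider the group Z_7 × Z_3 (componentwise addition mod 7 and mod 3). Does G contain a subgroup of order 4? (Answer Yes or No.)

4 does not divide |G| = 21, so by Lagrange no subgroup of order 4 exists.

No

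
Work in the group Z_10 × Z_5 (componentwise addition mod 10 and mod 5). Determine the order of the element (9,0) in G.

The order of (9,0) in Z_10 × Z_5 is lcm(ord(9) in Z_10, ord(0) in Z_5).
ord(9) = 10 and ord(0) = 1, so |⟨(9,0)⟩| = lcm(10, 1) = 10.

10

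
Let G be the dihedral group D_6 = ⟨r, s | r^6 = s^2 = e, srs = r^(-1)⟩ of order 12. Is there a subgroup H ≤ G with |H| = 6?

6 | 12. A subgroup of order 6 is {e, r, r^2, r^3, r^4, r^5}.

Yes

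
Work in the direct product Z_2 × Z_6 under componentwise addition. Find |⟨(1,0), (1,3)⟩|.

|⟨(1,0)⟩| = 2 and |⟨(1,3)⟩| = 2, so |H| is a multiple of lcm(2, 2) = 2 and divides |G| = 12.
Closing under the operation: H = {(0,0), (0,3), (1,0), (1,3)}, so |H| = 4.

4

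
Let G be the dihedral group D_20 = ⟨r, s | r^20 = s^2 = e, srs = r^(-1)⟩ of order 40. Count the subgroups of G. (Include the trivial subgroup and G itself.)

48

|G| = 40, so by Lagrange every subgroup order divides 40. Divisors: 1, 2, 4, 5, 8, 10, 20, 40.
Subgroups by order — order 1: 1; order 2: 21; order 4: 11; order 5: 1; order 8: 5; order 10: 5; order 20: 3; order 40: 1.
Total: 1 + 21 + 11 + 1 + 5 + 5 + 3 + 1 = 48.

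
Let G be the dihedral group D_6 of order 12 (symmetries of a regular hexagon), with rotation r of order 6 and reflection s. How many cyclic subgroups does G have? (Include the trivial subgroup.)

Each element a generates a cyclic subgroup ⟨a⟩; distinct elements may generate the same one (a cyclic group of order d has φ(d) generators).
Cyclic subgroups by order — order 1: 1; order 2: 7; order 3: 1; order 6: 1.
Total: 10.

10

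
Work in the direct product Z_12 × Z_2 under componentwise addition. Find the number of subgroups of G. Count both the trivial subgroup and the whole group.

|G| = 24, so by Lagrange every subgroup order divides 24. Divisors: 1, 2, 3, 4, 6, 8, 12, 24.
Subgroups by order — order 1: 1; order 2: 3; order 3: 1; order 4: 3; order 6: 3; order 8: 1; order 12: 3; order 24: 1.
Total: 1 + 3 + 1 + 3 + 3 + 1 + 3 + 1 = 16.

16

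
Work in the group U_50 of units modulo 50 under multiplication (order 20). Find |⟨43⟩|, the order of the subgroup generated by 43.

4

Compute successive powers of 43 mod 50: 43, 49, 7, 1; 43^4 ≡ 1 (mod 50).
So |⟨43⟩| = 4.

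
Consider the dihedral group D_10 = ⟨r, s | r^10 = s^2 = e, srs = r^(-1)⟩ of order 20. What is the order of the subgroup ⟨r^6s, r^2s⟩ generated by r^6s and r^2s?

10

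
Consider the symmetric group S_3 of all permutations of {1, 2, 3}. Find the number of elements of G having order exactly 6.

No element of G has order 6 (even though 6 | 6).

0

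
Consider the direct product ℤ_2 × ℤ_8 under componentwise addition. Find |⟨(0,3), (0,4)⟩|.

|⟨(0,3)⟩| = 8 and |⟨(0,4)⟩| = 2, so |H| is a multiple of lcm(8, 2) = 8 and divides |G| = 16.
Closing under the operation: H = {(0,0), (0,1), (0,2), (0,3), (0,4), (0,5), (0,6), (0,7)}, so |H| = 8.

8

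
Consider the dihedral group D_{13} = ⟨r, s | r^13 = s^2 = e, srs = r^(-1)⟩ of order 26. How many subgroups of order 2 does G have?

|G| = 26 and 2 | 26, so subgroups of order 2 are possible by Lagrange.
The subgroups of order 2 are: {e, r^10s}; {e, r^11s}; {e, r^12s}; {e, r^2s}; … (13 in all).
So G has 13 subgroups of order 2.

13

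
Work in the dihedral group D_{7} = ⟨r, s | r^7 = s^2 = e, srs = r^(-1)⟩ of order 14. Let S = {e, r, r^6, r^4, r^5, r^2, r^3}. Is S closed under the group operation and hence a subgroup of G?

|S| = 7 divides |G| = 14, consistent with Lagrange.
S contains the identity, every element's inverse is in S, and S is closed under ·: it is a subgroup.
In fact S = ⟨r^4⟩.

Yes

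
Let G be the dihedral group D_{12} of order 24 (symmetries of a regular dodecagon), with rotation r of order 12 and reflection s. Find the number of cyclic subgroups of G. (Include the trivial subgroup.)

18

A cyclic subgroup of order d is generated by each of its φ(d) elements of order d, so the cyclic subgroups of order d number (#elements of order d)/φ(d).
Cyclic subgroups by order — order 1: 1; order 2: 13; order 3: 1; order 4: 1; order 6: 1; order 12: 1.
Total: 18.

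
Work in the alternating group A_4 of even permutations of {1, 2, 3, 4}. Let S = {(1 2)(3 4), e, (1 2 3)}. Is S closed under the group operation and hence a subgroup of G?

No

(1 2 3) ∈ S but its inverse (1 3 2) ∉ S, so S is not a subgroup.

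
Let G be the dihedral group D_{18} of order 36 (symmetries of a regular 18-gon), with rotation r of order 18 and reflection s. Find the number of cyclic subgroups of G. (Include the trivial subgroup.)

Each element a generates a cyclic subgroup ⟨a⟩; distinct elements may generate the same one (a cyclic group of order d has φ(d) generators).
Cyclic subgroups by order — order 1: 1; order 2: 19; order 3: 1; order 6: 1; order 9: 1; order 18: 1.
Total: 24.

24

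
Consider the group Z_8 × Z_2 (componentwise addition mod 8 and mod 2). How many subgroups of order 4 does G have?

|G| = 16 and 4 | 16, so subgroups of order 4 are possible by Lagrange.
The subgroups of order 4 are: {(0,0), (0,1), (4,0), (4,1)}; {(0,0), (2,0), (4,0), (6,0)}; {(0,0), (2,1), (4,0), (6,1)}.
So G has 3 subgroups of order 4.

3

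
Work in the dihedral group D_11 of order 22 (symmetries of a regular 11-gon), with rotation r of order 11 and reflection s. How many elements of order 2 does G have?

11

Enumerating element orders in G gives 11 elements of order 2.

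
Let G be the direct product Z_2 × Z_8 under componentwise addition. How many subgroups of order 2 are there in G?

3

|G| = 16 and 2 | 16, so subgroups of order 2 are possible by Lagrange.
The subgroups of order 2 are: {(0,0), (0,4)}; {(0,0), (1,0)}; {(0,0), (1,4)}.
So G has 3 subgroups of order 2.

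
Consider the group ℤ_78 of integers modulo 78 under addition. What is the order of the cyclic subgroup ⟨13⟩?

6

In ℤ_78, the order of an element a is n/gcd(a, n).
gcd(13, 78) = 13, so |⟨13⟩| = 78/13 = 6.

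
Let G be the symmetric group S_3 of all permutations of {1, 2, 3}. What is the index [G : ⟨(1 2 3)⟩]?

2

|⟨(1 2 3)⟩| = 3 and |G| = 6.
By Lagrange, [G : H] = |G|/|H| = 6/3 = 2.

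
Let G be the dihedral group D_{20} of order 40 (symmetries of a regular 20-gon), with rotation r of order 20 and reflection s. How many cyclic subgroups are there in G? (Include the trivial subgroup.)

26

Each element a generates a cyclic subgroup ⟨a⟩; distinct elements may generate the same one (a cyclic group of order d has φ(d) generators).
Cyclic subgroups by order — order 1: 1; order 2: 21; order 4: 1; order 5: 1; order 10: 1; order 20: 1.
Total: 26.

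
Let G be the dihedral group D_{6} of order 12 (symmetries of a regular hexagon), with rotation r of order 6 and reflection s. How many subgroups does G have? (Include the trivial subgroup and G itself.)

|G| = 12, so by Lagrange every subgroup order divides 12. Divisors: 1, 2, 3, 4, 6, 12.
Subgroups by order — order 1: 1; order 2: 7; order 3: 1; order 4: 3; order 6: 3; order 12: 1.
Total: 1 + 7 + 1 + 3 + 3 + 1 = 16.

16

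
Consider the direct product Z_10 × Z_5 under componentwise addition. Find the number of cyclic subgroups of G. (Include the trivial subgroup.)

14

Each element a generates a cyclic subgroup ⟨a⟩; distinct elements may generate the same one (a cyclic group of order d has φ(d) generators).
Cyclic subgroups by order — order 1: 1; order 2: 1; order 5: 6; order 10: 6.
Total: 14.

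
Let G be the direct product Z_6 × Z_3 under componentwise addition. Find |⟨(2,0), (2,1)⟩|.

9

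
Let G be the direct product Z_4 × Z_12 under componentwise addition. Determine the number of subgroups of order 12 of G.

7

|G| = 48 and 12 | 48, so subgroups of order 12 are possible by Lagrange.
The subgroups of order 12 are: {(0,0), (0,1), (0,2), (0,3), (0,4), (0,5), (0,6), (0,7), (0,8), (0,9), (0,10), (0,11)}; {(0,0), (0,2), (0,4), (0,6), (0,8), (0,10), (2,0), (2,2), (2,4), (2,6), (2,8), (2,10)}; {(0,0), (0,2), (0,4), (0,6), (0,8), (0,10), (2,1), (2,3), (2,5), (2,7), (2,9), (2,11)}; {(0,0), (0,4), (0,8), (1,0), (1,4), (1,8), (2,0), (2,4), (2,8), (3,0), (3,4), (3,8)}; … (7 in all).
So G has 7 subgroups of order 12.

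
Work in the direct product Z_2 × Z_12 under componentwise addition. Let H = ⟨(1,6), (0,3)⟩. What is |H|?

8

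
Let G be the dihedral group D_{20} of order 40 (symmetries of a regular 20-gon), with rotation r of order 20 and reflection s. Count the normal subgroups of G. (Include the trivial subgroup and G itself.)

9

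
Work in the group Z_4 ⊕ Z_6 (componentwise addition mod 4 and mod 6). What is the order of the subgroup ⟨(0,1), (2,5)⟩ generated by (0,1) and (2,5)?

|⟨(0,1)⟩| = 6 and |⟨(2,5)⟩| = 6, so |H| is a multiple of lcm(6, 6) = 6 and divides |G| = 24.
Closing under the operation: H = {(0,0), (0,1), (0,2), (0,3), (0,4), (0,5), (2,0), (2,1), (2,2), (2,3), (2,4), (2,5)}, so |H| = 12.

12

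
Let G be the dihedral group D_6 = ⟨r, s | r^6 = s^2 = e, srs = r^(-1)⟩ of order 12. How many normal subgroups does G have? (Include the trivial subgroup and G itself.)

G has 16 subgroups. Checking conjugation-invariance by order — order 1: 1/1 normal; order 2: 1/7 normal; order 3: 1/1 normal; order 4: 0/3 normal; order 6: 3/3 normal; order 12: 1/1 normal.
Total normal subgroups: 7.

7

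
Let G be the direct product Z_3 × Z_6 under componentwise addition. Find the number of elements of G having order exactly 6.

8

An element (a,b) has order lcm(ord(a), ord(b)); count pairs with lcm equal to 6.
Enumerating gives 8 such elements.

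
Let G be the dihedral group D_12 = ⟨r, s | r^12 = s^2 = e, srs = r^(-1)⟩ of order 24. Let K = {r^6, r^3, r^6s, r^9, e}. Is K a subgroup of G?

No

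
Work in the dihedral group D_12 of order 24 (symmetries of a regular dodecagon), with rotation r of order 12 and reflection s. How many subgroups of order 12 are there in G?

3

|G| = 24 and 12 | 24, so subgroups of order 12 are possible by Lagrange.
The subgroups of order 12 are: {e, r, r^2, r^3, r^4, r^5, r^6, r^7, r^8, r^9, r^10, r^11}; {e, r^2, r^4, r^6, r^8, r^10, s, r^2s, r^4s, r^6s, r^8s, r^10s}; {e, r^2, r^4, r^6, r^8, r^10, rs, r^3s, r^5s, r^7s, r^9s, r^11s}.
So G has 3 subgroups of order 12.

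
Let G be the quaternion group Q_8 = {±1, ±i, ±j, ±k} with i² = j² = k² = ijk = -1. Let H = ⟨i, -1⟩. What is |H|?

|⟨i⟩| = 4 and |⟨-1⟩| = 2, so |H| is a multiple of lcm(4, 2) = 4 and divides |G| = 8.
Closing under the operation: H = {1, -1, i, -i}, so |H| = 4.

4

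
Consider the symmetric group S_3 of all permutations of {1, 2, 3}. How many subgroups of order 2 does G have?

3

|G| = 6 and 2 | 6, so subgroups of order 2 are possible by Lagrange.
The subgroups of order 2 are: {e, (1 2)}; {e, (1 3)}; {e, (2 3)}.
So G has 3 subgroups of order 2.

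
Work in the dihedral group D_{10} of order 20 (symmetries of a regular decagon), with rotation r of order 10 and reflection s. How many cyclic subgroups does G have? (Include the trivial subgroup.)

14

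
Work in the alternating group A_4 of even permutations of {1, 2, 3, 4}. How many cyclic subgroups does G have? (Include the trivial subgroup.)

8

Group the elements of G by the cyclic subgroup they generate; each cyclic subgroup of order d accounts for φ(d) elements.
Cyclic subgroups by order — order 1: 1; order 2: 3; order 3: 4.
Total: 8.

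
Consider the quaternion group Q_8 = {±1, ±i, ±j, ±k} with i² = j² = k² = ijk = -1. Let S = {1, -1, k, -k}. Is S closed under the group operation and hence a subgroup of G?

|S| = 4 divides |G| = 8, consistent with Lagrange.
S contains the identity, every element's inverse is in S, and S is closed under ·: it is a subgroup.
In fact S = ⟨-k⟩.

Yes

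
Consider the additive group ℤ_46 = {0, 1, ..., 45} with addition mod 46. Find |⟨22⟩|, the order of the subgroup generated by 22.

In ℤ_46, the order of an element a is n/gcd(a, n).
gcd(22, 46) = 2, so |⟨22⟩| = 46/2 = 23.

23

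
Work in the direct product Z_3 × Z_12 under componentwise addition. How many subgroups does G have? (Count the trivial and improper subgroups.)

18

|G| = 36, so by Lagrange every subgroup order divides 36. Divisors: 1, 2, 3, 4, 6, 9, 12, 18, 36.
Subgroups by order — order 1: 1; order 2: 1; order 3: 4; order 4: 1; order 6: 4; order 9: 1; order 12: 4; order 18: 1; order 36: 1.
Total: 1 + 1 + 4 + 1 + 4 + 1 + 4 + 1 + 1 = 18.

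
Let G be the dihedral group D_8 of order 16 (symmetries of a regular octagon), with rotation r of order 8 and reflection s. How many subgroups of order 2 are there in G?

|G| = 16 and 2 | 16, so subgroups of order 2 are possible by Lagrange.
The subgroups of order 2 are: {e, r^2s}; {e, r^3s}; {e, r^4}; {e, r^4s}; … (9 in all).
So G has 9 subgroups of order 2.

9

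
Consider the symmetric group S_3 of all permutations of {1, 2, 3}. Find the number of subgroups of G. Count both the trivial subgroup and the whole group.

6

|G| = 6, so by Lagrange every subgroup order divides 6. Divisors: 1, 2, 3, 6.
Subgroups by order — order 1: 1; order 2: 3; order 3: 1; order 6: 1.
Total: 1 + 3 + 1 + 1 = 6.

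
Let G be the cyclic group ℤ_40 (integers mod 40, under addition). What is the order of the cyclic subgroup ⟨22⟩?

In ℤ_40, the order of an element a is n/gcd(a, n).
gcd(22, 40) = 2, so |⟨22⟩| = 40/2 = 20.

20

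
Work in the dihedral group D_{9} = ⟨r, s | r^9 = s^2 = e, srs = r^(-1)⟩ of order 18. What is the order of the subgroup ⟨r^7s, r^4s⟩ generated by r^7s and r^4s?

6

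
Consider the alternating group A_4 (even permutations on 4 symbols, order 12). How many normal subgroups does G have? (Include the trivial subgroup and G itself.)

G has 10 subgroups. Checking conjugation-invariance by order — order 1: 1/1 normal; order 2: 0/3 normal; order 3: 0/4 normal; order 4: 1/1 normal; order 12: 1/1 normal.
Total normal subgroups: 3.

3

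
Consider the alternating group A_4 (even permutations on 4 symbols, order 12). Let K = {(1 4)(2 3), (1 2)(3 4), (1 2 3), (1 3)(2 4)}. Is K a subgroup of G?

No

The identity e ∉ K, so K is not a subgroup.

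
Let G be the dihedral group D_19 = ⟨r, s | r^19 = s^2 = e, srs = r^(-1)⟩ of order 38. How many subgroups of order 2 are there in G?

|G| = 38 and 2 | 38, so subgroups of order 2 are possible by Lagrange.
The subgroups of order 2 are: {e, r^10s}; {e, r^11s}; {e, r^12s}; {e, r^13s}; … (19 in all).
So G has 19 subgroups of order 2.

19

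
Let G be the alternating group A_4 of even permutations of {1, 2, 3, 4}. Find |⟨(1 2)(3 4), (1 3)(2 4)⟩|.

4

|⟨(1 2)(3 4)⟩| = 2 and |⟨(1 3)(2 4)⟩| = 2, so |H| is a multiple of lcm(2, 2) = 2 and divides |G| = 12.
Closing under the operation: H = {e, (1 2)(3 4), (1 3)(2 4), (1 4)(2 3)}, so |H| = 4.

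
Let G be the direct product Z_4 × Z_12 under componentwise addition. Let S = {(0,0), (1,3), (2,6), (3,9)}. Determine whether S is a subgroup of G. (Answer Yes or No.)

Yes

|S| = 4 divides |G| = 48, consistent with Lagrange.
S contains the identity, every element's inverse is in S, and S is closed under +: it is a subgroup.
In fact S = ⟨(3,9)⟩.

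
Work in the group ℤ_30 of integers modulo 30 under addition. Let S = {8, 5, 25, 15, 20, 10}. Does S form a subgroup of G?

No

The identity 0 ∉ S, so S is not a subgroup.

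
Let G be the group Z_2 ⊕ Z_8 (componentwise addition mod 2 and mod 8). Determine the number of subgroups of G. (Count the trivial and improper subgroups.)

|G| = 16, so by Lagrange every subgroup order divides 16. Divisors: 1, 2, 4, 8, 16.
Subgroups by order — order 1: 1; order 2: 3; order 4: 3; order 8: 3; order 16: 1.
Total: 1 + 3 + 3 + 3 + 1 = 11.

11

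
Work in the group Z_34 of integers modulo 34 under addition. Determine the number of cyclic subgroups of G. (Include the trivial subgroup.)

4

A cyclic subgroup of order d is generated by each of its φ(d) elements of order d, so the cyclic subgroups of order d number (#elements of order d)/φ(d).
Cyclic subgroups by order — order 1: 1; order 2: 1; order 17: 1; order 34: 1.
Total: 4.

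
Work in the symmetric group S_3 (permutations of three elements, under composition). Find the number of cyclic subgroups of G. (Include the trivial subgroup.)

5

Each element a generates a cyclic subgroup ⟨a⟩; distinct elements may generate the same one (a cyclic group of order d has φ(d) generators).
Cyclic subgroups by order — order 1: 1; order 2: 3; order 3: 1.
Total: 5.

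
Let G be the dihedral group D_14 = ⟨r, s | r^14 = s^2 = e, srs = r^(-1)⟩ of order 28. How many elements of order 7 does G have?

6

The elements of order 7 are: r^2, r^4, r^6, r^8, r^10, r^12.
That's 6.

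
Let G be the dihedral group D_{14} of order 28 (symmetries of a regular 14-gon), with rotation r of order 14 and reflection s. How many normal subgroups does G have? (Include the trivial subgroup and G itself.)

G has 28 subgroups. Checking conjugation-invariance by order — order 1: 1/1 normal; order 2: 1/15 normal; order 4: 0/7 normal; order 7: 1/1 normal; order 14: 3/3 normal; order 28: 1/1 normal.
Total normal subgroups: 7.

7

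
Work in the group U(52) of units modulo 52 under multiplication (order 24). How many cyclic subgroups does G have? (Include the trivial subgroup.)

12

A cyclic subgroup of order d is generated by each of its φ(d) elements of order d, so the cyclic subgroups of order d number (#elements of order d)/φ(d).
Cyclic subgroups by order — order 1: 1; order 2: 3; order 3: 1; order 4: 2; order 6: 3; order 12: 2.
Total: 12.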